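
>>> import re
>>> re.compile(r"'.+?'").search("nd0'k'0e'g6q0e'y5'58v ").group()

The `?` after the quantifier makes it lazy — it takes as little as possible before letting the rest of the pattern try.
The match spans [3:6] → "'k'".

"'k'"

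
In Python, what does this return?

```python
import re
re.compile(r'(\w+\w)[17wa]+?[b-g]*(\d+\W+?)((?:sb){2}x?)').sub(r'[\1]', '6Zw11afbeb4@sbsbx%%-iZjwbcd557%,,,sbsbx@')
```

'[6Zw11]%%-[iZj]@'

Pattern: one or more of a word character, then a word character (captured); then one or more of one of [17wa] (lazy), then zero or more of a character in [b-g]; then one or more of a digit, then one or more of a non-word character (lazy) (captured); then the literal 'sb' repeated 2 times, then optionally a literal 'x' (captured).
Matches: at [0:17] → '6Zw11afbeb4@sbsbx'; at [20:39] → 'iZjwbcd557%,,,sbsbx'.
`\1` in the replacement pulls in group 1's text for each match.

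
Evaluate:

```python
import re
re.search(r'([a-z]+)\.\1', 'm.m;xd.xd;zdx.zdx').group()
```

'm.m'

`\1` is not a pattern — it's the concrete string captured by group 1, re-applied verbatim.
The match spans [0:3] → 'm.m'.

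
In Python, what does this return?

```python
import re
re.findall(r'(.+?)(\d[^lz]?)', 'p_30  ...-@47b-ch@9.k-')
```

[('p_', '30'), ('  ...-@', '47'), ('b-ch@', '9.')]

This matches one or more of any character (lazy) (captured); then a digit, then optionally any character except [lz] (captured).
Because the quantifier is non-greedy, it stops expanding at the earliest point where the rest of the pattern can succeed.
Walking the string: at [0:4] match 'p_30', groups = ('p_', '30'); at [4:13] match '  ...-@47', groups = ('  ...-@', '47'); at [13:20] match 'b-ch@9.', groups = ('b-ch@', '9.').
Multiple groups make `findall` return tuples — one 2-tuple for each match.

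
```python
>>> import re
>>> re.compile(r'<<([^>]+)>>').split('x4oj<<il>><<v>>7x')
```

['x4oj', 'il', '', 'v', '7x']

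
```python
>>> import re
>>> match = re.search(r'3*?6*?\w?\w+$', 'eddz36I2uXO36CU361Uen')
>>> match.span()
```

This matches zero or more of the literal '3' (lazy), then zero or more of a literal '6' (lazy); then optionally a word character, then one or more of a word character; then anchored at the end.
The match spans [0:21] → 'eddz36I2uXO36CU361Uen'.

(0, 21)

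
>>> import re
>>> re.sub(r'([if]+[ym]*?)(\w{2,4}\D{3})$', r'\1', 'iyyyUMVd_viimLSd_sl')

'iyyyUMVd_vii'

Pattern: one or more of one of [if], then zero or more of one of [ym] (lazy) (captured); then 2 to 4 of a word character, then exactly 3 of a non-digit (captured); then anchored at the end.
Lazy quantifiers expand one character at a time until the remainder of the pattern can match.
Matches: at [10:19] → 'iimLSd_sl'.
`\1` in the replacement pulls in group 1's text for each match.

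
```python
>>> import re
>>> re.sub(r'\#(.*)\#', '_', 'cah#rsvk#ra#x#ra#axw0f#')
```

'cah_'

Matches: at [3:23] → '#rsvk#ra#x#ra#axw0f#'.
Each match is replaced by '_'.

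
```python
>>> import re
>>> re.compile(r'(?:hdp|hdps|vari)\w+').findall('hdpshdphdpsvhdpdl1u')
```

Matches: at [0:19] → 'hdpshdphdpsvhdpdl1u'.
Since nothing is captured, `findall` lists the 1 matched substring directly.

['hdpshdphdpsvhdpdl1u']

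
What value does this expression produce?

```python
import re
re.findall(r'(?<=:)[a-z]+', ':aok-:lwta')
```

['aok', 'lwta']

The lookaround is zero-width — it requires the adjacent text to match without consuming it, so the asserted text isn't part of the match.
Walking the string: at [1:4] → 'aok'; at [6:10] → 'lwta'.
No capturing groups, so `findall` returns the 2 full match strings.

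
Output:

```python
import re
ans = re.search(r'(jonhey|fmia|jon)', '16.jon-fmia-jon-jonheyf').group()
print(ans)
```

jon

The match spans [3:6] → 'jon'.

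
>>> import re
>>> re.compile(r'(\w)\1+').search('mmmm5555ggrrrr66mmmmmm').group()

A backreference is literal: `\1` must see the identical characters the first group matched.
`re.search` tries every starting position until one works.
The match spans [0:4] → 'mmmm'.
Captured: group 1 = 'm'.

'mmmm'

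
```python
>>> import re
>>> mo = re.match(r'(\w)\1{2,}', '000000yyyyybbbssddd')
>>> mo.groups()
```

('0',)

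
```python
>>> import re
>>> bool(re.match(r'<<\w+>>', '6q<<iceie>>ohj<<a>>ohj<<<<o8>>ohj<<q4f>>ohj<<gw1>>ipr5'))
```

False

`match` is anchored at position 0; if the pattern doesn't fit there, it returns None.
Here position 0 doesn't satisfy it, so the call returns None, and `bool(None)` is False.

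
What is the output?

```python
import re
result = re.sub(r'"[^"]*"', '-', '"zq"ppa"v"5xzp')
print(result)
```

-ppa-5xzp

Matches: at [0:4] → '"zq"'; at [7:10] → '"v"'.
Each match is replaced by '-'.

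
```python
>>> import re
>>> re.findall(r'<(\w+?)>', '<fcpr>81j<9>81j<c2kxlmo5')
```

['fcpr', '9']

Walking the string: at [0:6] match '<fcpr>', group 1 = 'fcpr'; at [9:12] match '<9>', group 1 = '9'.
Because there's exactly one group, `findall` drops the full match and keeps group 1 from each hit.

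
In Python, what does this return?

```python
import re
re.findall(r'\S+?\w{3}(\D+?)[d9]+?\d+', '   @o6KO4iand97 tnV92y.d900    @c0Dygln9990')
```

['ian', 'y.', 'ygln']

A non-greedy quantifier consumes as few characters as it can — just enough that the remainder of the pattern still matches from where it stops; whatever follows it matches normally.
With a single group, `findall` returns only what that group captured — 3 items.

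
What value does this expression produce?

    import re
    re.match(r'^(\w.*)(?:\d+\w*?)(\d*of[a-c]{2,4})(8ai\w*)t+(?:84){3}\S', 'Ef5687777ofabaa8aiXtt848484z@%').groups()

('Ef568777', 'ofabaa', '8aiXt')

Pattern: anchored at the start of the string; then a word character, then zero or more of any character (captured); then one or more of a digit, then zero or more of a word character (lazy) (non-capturing group); then zero or more of a digit, then the literal 'of', then 2 to 4 of a character in [a-c] (captured); then the literal '8ai', then zero or more of a word character (captured); then one or more of a literal 't', then the literal '84' repeated 3 times, then a non-whitespace character.
With `match`, the pattern is implicitly anchored at the beginning.
The match spans [0:28] → 'Ef5687777ofabaa8aiXtt848484z'.
Captured: group 1 = 'Ef568777', group 2 = 'ofabaa', group 3 = '8aiXt'.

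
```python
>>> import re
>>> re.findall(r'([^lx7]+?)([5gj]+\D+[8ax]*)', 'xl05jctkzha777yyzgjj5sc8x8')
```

[('0', '5jctkzha'), ('yyz', 'gjj5sc8x8')]

The pattern matches one or more of any character except [lx7] (lazy) (captured); then one or more of one of [5gj], then one or more of a non-digit, then zero or more of one of [8ax] (captured).
A non-greedy quantifier consumes as few characters as it can — just enough that the remainder of the pattern still matches from where it stops; whatever follows it matches normally.
Walking the string: at [2:11] match '05jctkzha', groups = ('0', '5jctkzha'); at [14:26] match 'yyzgjj5sc8x8', groups = ('yyz', 'gjj5sc8x8').
`findall` packs the 2 group values into a tuple for every match.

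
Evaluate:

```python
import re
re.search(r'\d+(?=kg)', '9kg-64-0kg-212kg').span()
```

(0, 1)

The positive lookaround only admits positions where the adjacent text matches; those characters stay outside the span.
`re.search` scans for the first position where the pattern succeeds.
The match spans [0:1] → '9'.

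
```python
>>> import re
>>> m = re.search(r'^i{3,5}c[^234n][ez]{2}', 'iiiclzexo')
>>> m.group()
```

This matches anchored at the start of the string; then 3 to 5 of a literal 'i'; then a literal 'c', then any character except [234n], then exactly 2 of one of [ez].
Unlike `match`, `search` isn't anchored — it looks for the pattern anywhere in the string.
The match spans [0:7] → 'iiiclze'.

'iiiclze'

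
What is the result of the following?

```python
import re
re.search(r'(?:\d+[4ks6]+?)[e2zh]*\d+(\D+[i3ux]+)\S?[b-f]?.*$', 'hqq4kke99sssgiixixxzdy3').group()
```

The pattern matches one or more of a digit, then one or more of one of [4ks6] (lazy) (non-capturing group); then zero or more of one of [e2zh], then one or more of a digit; then one or more of a non-digit, then one or more of one of [i3ux] (captured); then optionally a non-whitespace character, then optionally a character in [b-f], then zero or more of any character; then anchored at the end.
Unlike `match`, `search` isn't anchored — it looks for the pattern anywhere in the string.
The match spans [3:23] → '4kke99sssgiixixxzdy3'.
Captured: group 1 = 'sssgiixixxzdy3'.

'4kke99sssgiixixxzdy3'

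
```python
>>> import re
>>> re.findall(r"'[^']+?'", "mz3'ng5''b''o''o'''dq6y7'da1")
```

["'ng5'", "'b'", "'o'", "'o'", "'dq6y7'"]

No capturing groups, so `findall` returns the 5 full match strings.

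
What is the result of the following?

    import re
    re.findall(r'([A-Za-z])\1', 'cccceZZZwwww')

['c', 'c', 'Z', 'w', 'w']

`\1` has to match the exact text group 1 already captured.
`findall` collects group 1 from each match (5 total).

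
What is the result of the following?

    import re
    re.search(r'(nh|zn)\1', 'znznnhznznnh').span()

(0, 4)

`\1` is not a pattern — it's the concrete string captured by group 1, re-applied verbatim.
`re.search` scans for the first position where the pattern succeeds.
The match spans [0:4] → 'znzn'.
Captured: group 1 = 'zn'.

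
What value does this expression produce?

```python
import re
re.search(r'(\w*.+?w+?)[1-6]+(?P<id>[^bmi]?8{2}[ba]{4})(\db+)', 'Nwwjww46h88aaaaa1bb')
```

This matches zero or more of a word character, then one or more of any character (lazy), then one or more of the literal 'w' (lazy) (captured); then one or more of a character in [1-6]; then optionally any character except [bmi], then exactly 2 of a literal '8', then exactly 4 of one of [ba] (captured as 'id'); then a digit, then one or more of the literal 'b' (captured).
`re.search` scans for the first position where the pattern succeeds.
Here nothing in the string fits, so the call returns None.

None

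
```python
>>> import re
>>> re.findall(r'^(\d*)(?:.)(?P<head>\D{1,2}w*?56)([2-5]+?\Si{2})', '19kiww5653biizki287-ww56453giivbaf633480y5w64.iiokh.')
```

[('19', 'iww56', '53bii')]

The pattern matches anchored at the start of the string; then zero or more of a digit (captured); then any character (non-capturing group); then 1 to 2 of a non-digit, then zero or more of the literal 'w' (lazy), then the literal '56' (captured as 'head'); then one or more of a character in [2-5] (lazy), then a non-whitespace character, then exactly 2 of the literal 'i' (captured).
3 groups means the one result is a tuple of 3 captured strings — 1 here.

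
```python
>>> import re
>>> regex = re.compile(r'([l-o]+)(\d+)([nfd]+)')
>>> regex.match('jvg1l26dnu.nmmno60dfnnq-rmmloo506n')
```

The pattern matches one or more of a character in [l-o] (captured); then one or more of a digit (captured); then one or more of one of [nfd] (captured).
`re.match` only tries the pattern at the start of the string.
Here the pattern fails at index 0, so the call returns None.

None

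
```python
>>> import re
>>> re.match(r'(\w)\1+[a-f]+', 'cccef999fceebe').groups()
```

The match spans [0:5] → 'cccef'.
Captured: group 1 = 'c'.

('c',)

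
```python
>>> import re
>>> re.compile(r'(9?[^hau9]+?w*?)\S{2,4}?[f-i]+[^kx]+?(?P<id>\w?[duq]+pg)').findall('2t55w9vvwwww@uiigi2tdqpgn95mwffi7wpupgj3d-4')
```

[('9vvww', 'tdqpg'), ('n', 'pupg')]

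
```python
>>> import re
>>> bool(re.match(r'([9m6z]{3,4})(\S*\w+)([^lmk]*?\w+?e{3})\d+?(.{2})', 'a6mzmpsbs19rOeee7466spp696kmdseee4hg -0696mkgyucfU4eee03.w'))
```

False

Pattern: 3 to 4 of one of [9m6z] (captured); then zero or more of a non-whitespace character, then one or more of a word character (captured); then zero or more of any character except [lmk] (lazy), then one or more of a word character (lazy), then exactly 3 of a literal 'e' (captured); then one or more of a digit (lazy); then exactly 2 of any character (captured).
With `match`, the pattern is implicitly anchored at the beginning.
Here the string doesn't start with a match, so the call returns None, and `bool(None)` is False.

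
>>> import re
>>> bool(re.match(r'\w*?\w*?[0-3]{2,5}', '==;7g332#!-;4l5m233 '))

False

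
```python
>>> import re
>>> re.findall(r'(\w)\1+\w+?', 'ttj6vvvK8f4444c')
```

['t', 'v', '4']

The backreference `\1` re-matches whatever the first group consumed, character for character.
Scanning left to right: at [0:3] match 'ttj', group 1 = 't'; at [4:8] match 'vvvK', group 1 = 'v'; at [10:15] match '4444c', group 1 = '4'.
With a single group, `findall` returns only what that group captured — 3 items.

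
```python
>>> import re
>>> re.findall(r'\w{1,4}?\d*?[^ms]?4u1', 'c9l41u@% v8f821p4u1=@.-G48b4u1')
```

`findall` yields the raw match text (2 of them) because the pattern has no groups.

['v8f821p4u1', 'G48b4u1']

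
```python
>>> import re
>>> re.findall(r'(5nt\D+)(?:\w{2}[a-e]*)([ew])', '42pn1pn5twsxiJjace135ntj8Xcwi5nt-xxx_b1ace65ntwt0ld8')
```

[('5ntj', 'w'), ('5nt-xxx_b', 'e')]

Pattern: the literal '5nt', then one or more of a non-digit (captured); then exactly 2 of a word character, then zero or more of a character in [a-e] (non-capturing group); then one of [ew] (captured).
2 groups means each result is a tuple of 2 captured strings — 2 here.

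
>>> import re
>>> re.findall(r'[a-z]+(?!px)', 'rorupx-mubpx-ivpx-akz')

['rorupx', 'mubpx', 'ivpx', 'akz']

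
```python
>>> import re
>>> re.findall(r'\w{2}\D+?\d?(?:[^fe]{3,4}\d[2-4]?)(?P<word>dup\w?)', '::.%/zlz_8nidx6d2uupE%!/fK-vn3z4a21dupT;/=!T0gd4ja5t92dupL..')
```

This matches exactly 2 of a word character, then one or more of a non-digit (lazy), then optionally a digit; then 3 to 4 of any character except [fe], then a digit, then optionally a character in [2-4] (non-capturing group); then the literal 'dup', then optionally a word character (captured as 'word').
`findall` collects group 1 from each match (2 total).

['dupT', 'dupL']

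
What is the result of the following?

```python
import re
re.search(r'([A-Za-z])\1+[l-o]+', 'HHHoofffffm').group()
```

A backreference is literal: `\1` must see the identical characters the first group matched.
The match spans [0:5] → 'HHHoo'.

'HHHoo'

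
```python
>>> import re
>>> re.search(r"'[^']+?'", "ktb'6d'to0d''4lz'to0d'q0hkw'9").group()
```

"'6d'"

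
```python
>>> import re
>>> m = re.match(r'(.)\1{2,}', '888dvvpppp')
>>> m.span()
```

After group 1 captures some text, `\1` only succeeds where that same text appears again.
`re.match` only tries the pattern at the start of the string.
The match spans [0:3] → '888'.
Captured: group 1 = '8'.

(0, 3)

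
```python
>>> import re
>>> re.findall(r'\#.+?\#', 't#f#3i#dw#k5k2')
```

['#f#', '#dw#']

The `?` after the quantifier makes it lazy — it takes as little as possible before letting the rest of the pattern try.
Scanning left to right: at [1:4] → '#f#'; at [6:10] → '#dw#'.
`findall` yields the raw match text (2 of them) because the pattern has no groups.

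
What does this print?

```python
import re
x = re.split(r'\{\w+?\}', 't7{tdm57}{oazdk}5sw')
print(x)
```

Matches to split on: at [2:9] → '{tdm57}'; at [9:16] → '{oazdk}'.
Splitting on the pattern gives 3 pieces.

['t7', '', '5sw']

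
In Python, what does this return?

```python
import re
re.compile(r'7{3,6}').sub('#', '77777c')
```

'#c'

Pattern: 3 to 6 of a literal '7'.
Matches: at [0:5] → '77777'.
`sub` substitutes '#' at each match site.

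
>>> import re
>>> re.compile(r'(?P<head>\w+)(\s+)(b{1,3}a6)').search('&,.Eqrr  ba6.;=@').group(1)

'Eqrr'

This matches one or more of a word character (captured as 'head'); then one or more of whitespace (captured); then 1 to 3 of the literal 'b', then the literal 'a6' (captured).
Unlike `match`, `search` isn't anchored — it looks for the pattern anywhere in the string.
The match spans [3:12] → 'Eqrr  ba6'.
Captured: group 1 = 'Eqrr', group 2 = '  ', group 3 = 'ba6'.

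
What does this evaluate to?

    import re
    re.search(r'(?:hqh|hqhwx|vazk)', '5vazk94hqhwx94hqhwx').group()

The match spans [1:5] → 'vazk'.

'vazk'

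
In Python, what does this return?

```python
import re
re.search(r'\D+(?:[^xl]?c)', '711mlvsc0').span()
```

The pattern matches one or more of a non-digit; then optionally any character except [xl], then a literal 'c' (non-capturing group).
`search` walks the string left to right and returns the first match it finds.
The match spans [3:8] → 'mlvsc'.

(3, 8)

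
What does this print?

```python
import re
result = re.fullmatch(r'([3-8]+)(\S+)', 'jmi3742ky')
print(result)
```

`re.fullmatch` requires the pattern to consume the entire string.
Here the string isn't matched end-to-end, so the call returns None.

None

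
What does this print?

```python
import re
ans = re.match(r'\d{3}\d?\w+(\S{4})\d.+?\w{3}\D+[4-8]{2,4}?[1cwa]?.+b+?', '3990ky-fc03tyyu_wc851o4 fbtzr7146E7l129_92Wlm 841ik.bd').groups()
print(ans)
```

('-fc0',)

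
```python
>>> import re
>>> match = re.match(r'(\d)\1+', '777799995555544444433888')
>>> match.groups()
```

`\1` is not a pattern — it's the concrete string captured by group 1, re-applied verbatim.
`re.match` won't scan ahead — the pattern has to work from the very first character.
The match spans [0:4] → '7777'.
Captured: group 1 = '7'.

('7',)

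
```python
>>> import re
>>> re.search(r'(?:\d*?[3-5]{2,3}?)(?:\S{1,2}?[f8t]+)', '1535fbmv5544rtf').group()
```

'1535f'

The match spans [0:5] → '1535f'.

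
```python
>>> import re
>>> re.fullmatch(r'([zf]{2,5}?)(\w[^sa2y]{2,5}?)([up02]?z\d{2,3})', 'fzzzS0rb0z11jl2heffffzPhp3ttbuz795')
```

None

`fullmatch` succeeds only if the pattern covers the string from start to end.
Here the string isn't matched end-to-end, so the call returns None.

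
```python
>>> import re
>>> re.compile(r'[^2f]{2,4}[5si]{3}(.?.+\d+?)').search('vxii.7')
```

None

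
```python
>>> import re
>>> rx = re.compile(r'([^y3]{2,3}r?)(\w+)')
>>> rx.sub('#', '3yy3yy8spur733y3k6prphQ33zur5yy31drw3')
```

The pattern matches 2 to 3 of any character except [y3], then optionally the literal 'r' (captured); then one or more of a word character (captured).
Matches: at [6:37] → '8spur733y3k6prphQ33zur5yy31drw3'.
Every occurrence is swapped for '#'.

'3yy3yy#'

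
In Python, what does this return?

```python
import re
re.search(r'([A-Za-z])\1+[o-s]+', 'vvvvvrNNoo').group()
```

'vvvvvr'

The backreference `\1` re-matches whatever the first group consumed, character for character.
Unlike `match`, `search` isn't anchored — it looks for the pattern anywhere in the string.
The match spans [0:6] → 'vvvvvr'.
Captured: group 1 = 'v'.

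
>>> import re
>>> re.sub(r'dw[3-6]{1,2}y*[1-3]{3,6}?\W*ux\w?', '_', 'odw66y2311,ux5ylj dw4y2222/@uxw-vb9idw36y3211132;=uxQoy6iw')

This matches the literal 'dw', then 1 to 2 of a character in [3-6]; then zero or more of a literal 'y', then 3 to 6 of a character in [1-3] (lazy), then zero or more of a non-word character; then the literal 'ux', then optionally a word character.
Each match is replaced by '_'.

'o_ylj _-vb9idw36y3211132;=uxQoy6iw'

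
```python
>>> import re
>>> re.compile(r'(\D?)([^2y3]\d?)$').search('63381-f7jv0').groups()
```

The pattern matches optionally a non-digit (captured); then any character except [2y3], then optionally a digit (captured); then anchored at the end.
Unlike `match`, `search` isn't anchored — it looks for the pattern anywhere in the string.
The match spans [8:11] → 'jv0'.
Captured: group 1 = 'j', group 2 = 'v0'.

('j', 'v0')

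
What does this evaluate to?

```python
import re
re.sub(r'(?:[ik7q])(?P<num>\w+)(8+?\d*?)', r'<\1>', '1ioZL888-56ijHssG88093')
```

'1<oZL88>-56<jHssG8>093'

The pattern matches one of [ik7q] (non-capturing group); then one or more of a word character (captured as 'num'); then one or more of a literal '8' (lazy), then zero or more of a digit (lazy) (captured).
Lazy quantifiers expand one character at a time until the remainder of the pattern can match.
Matches: at [1:8] → 'ioZL888'; at [11:19] → 'ijHssG88'.
The replacement refers to a captured group, so each match is rewritten using its own captured text.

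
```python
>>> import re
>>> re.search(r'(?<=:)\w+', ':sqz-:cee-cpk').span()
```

The `(?=…)`/`(?<=…)` assertion just peeks at neighbouring text; it doesn't advance the match position.
The match spans [1:4] → 'sqz'.

(1, 4)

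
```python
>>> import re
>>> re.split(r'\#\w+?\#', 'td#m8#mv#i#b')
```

['td', 'mv', 'b']

The string is cut at each match, leaving 3 pieces.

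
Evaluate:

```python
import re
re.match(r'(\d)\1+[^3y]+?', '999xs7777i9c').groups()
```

('9',)

`\1` is not a pattern — it's the concrete string captured by group 1, re-applied verbatim.
`match` is anchored at position 0; if the pattern doesn't fit there, it returns None.
The match spans [0:4] → '999x'.
Captured: group 1 = '9'.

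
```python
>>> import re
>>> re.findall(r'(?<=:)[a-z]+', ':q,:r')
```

Lookahead/lookbehind check context without consuming it, so the matched span excludes the asserted characters.
No capturing groups, so `findall` returns the 2 full match strings.

['q', 'r']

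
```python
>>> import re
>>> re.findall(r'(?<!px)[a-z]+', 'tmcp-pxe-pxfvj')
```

['tmcp', 'pxe', 'pxfvj']

The negative lookahead/lookbehind blocks any match where the forbidden context is present.
Matches: at [0:4] → 'tmcp'; at [5:8] → 'pxe'; at [9:14] → 'pxfvj'.
Since nothing is captured, `findall` lists the 3 matched substrings directly.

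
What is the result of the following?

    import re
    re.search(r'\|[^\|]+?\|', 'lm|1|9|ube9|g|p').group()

'|1|'

The match spans [2:5] → '|1|'.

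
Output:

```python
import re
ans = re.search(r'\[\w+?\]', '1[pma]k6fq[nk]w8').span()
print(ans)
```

The match spans [1:6] → '[pma]'.

(1, 6)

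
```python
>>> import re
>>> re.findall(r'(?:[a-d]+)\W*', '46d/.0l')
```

Pattern: one or more of a character in [a-d] (non-capturing group); then zero or more of a non-word character.
Walking the string: at [2:5] → 'd/.'.
With no groups in the pattern, `findall` gives back each whole match — 1 here.

['d/.']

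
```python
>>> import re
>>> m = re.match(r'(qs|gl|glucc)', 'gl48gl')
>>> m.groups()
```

`re.match` won't scan ahead — the pattern has to work from the very first character.
The match spans [0:2] → 'gl'.
Captured: group 1 = 'gl'.

('gl',)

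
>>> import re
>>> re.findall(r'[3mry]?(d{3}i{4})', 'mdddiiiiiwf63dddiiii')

['dddiiii', 'dddiiii']

With a single group, `findall` returns only what that group captured — 2 items.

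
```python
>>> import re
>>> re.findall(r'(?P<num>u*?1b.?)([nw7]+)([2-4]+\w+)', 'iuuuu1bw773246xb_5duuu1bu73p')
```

[('uuuu1bw', '77', '3246xb_5duuu1bu73p')]

This matches zero or more of a literal 'u' (lazy), then the literal '1b', then optionally any character (captured as 'num'); then one or more of one of [nw7] (captured); then one or more of a character in [2-4], then one or more of a word character (captured).
Walking the string: at [1:28] match 'uuuu1bw773246xb_5duuu1bu73p', groups = ('uuuu1bw', '77', '3246xb_5duuu1bu73p').
With 3 capturing groups, `findall` returns a 3-tuple per match.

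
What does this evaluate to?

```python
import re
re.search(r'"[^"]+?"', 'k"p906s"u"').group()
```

The match spans [1:8] → '"p906s"'.

'"p906s"'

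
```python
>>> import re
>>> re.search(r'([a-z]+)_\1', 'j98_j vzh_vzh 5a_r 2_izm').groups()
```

`\1` has to match the exact text group 1 already captured.
`search` walks the string left to right and returns the first match it finds.
The match spans [6:13] → 'vzh_vzh'.
Captured: group 1 = 'vzh'.

('vzh',)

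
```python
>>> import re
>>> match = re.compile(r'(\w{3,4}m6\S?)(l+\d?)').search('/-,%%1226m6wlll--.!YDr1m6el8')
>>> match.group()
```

Pattern: 3 to 4 of a word character, then the literal 'm6', then optionally a non-whitespace character (captured); then one or more of the literal 'l', then optionally a digit (captured).
Unlike `match`, `search` isn't anchored — it looks for the pattern anywhere in the string.
The match spans [5:15] → '1226m6wlll'.
Captured: group 1 = '1226m6w', group 2 = 'lll'.

'1226m6wlll'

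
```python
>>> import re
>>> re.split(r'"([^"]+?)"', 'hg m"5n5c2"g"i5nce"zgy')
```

With a capturing group present, the delimiter's captured portion is kept in the result list.

['hg m', '5n5c2', 'g', 'i5nce', 'zgy']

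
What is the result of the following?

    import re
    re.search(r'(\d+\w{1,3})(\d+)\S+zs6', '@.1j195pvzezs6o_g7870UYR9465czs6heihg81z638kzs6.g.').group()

'1j195pvzezs6o_g7870UYR9465czs6heihg81z638kzs6'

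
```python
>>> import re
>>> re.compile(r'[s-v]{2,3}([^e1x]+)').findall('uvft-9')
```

`findall` collects group 1 from the one match (1 total).

['ft-9']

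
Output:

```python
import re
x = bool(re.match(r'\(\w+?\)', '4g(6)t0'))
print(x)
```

`re.match` won't scan ahead — the pattern has to work from the very first character.
Here the string doesn't start with a match, so the call returns None, and `bool(None)` is False.

False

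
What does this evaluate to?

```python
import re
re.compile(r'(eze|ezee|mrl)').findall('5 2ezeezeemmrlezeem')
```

`|` is ordered: at each position the engine commits to the first alternative that works.
With a single group, `findall` returns only what that group captured — 4 items.

['eze', 'eze', 'mrl', 'eze']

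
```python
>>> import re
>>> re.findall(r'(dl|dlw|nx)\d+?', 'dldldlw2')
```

`findall` collects group 1 from the one match (1 total).

['dlw']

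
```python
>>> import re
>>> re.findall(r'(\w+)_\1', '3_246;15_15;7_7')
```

`\1` has to match the exact text group 1 already captured.
Walking the string: at [6:11] match '15_15', group 1 = '15'; at [12:15] match '7_7', group 1 = '7'.
`findall` collects group 1 from each match (2 total).

['15', '7']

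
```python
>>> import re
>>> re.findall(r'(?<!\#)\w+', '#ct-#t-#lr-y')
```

['t', 'r', 'y']

The negative lookaround is zero-width — it rules out positions where the adjacent text would match, without consuming anything.
Matches: at [2:3] → 't'; at [9:10] → 'r'; at [11:12] → 'y'.
Since nothing is captured, `findall` lists the 3 matched substrings directly.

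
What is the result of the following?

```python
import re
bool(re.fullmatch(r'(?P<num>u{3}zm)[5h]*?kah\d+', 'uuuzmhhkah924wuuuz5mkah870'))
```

This matches exactly 3 of a literal 'u', then the literal 'zm' (captured as 'num'); then zero or more of one of [5h] (lazy), then the literal 'kah', then one or more of a digit.
`re.fullmatch` is like wrapping the pattern in `^…$` (in single-line mode).
Here the string isn't matched end-to-end, so the call returns None, and `bool(None)` is False.

False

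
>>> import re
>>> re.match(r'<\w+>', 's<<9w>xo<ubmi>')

With `match`, the pattern is implicitly anchored at the beginning.
Here the string doesn't start with a match, so the call returns None.

None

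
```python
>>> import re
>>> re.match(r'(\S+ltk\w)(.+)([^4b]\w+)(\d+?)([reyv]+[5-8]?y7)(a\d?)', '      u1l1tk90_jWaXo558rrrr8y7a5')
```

None

`match` is anchored at position 0; if the pattern doesn't fit there, it returns None.
Here the string doesn't start with a match, so the call returns None.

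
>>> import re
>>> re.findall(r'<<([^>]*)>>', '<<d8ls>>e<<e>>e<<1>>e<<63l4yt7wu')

['d8ls', 'e', '1']

Walking the string: at [0:8] match '<<d8ls>>', group 1 = 'd8ls'; at [9:14] match '<<e>>', group 1 = 'e'; at [15:20] match '<<1>>', group 1 = '1'.
One capturing group, so `findall` returns just the captured substring from each match — 3 in all.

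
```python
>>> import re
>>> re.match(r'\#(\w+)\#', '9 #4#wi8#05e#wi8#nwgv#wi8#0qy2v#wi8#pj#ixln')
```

None

`match` is anchored at position 0; if the pattern doesn't fit there, it returns None.
Here the string doesn't start with a match, so the call returns None.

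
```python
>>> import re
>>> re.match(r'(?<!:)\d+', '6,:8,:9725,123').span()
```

(0, 1)

`re.match` won't scan ahead — the pattern has to work from the very first character.
The match spans [0:1] → '6'.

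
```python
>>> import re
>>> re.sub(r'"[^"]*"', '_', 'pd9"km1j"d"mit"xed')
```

'pd9_d_xed'

Matches: at [3:9] → '"km1j"'; at [10:15] → '"mit"'.
Each match is replaced by '_'.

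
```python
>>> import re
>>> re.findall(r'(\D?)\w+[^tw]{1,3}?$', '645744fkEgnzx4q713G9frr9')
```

['']

This matches optionally a non-digit (captured); then one or more of a word character, then 1 to 3 of any character except [tw] (lazy); then anchored at the end.
`findall` collects group 1 from the one match (1 total).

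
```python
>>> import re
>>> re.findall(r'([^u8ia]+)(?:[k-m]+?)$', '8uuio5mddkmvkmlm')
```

['o5mddkmvkml']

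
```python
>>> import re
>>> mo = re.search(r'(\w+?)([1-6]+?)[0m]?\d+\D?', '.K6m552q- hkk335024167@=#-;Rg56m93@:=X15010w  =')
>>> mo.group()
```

The match spans [1:8] → 'K6m552q'.

'K6m552q'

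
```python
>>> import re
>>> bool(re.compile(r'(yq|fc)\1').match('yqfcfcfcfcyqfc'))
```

False

`\1` has to match the exact text group 1 already captured.
`re.match` won't scan ahead — the pattern has to work from the very first character.
Here the string doesn't start with a match, so the call returns None, and `bool(None)` is False.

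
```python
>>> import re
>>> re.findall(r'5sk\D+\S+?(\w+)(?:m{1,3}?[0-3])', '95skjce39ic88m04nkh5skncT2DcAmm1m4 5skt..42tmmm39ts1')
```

Pattern: the literal '5sk', then one or more of a non-digit, then one or more of a non-whitespace character (lazy); then one or more of a word character (captured); then 1 to 3 of a literal 'm' (lazy), then a character in [0-3] (non-capturing group).
A `+?`/`*?`/`{m,n}?` starts at its minimum and grows only as far as needed for what follows to match.
Scanning left to right: at [1:32] match '5skjce39ic88m04nkh5skncT2DcAmm1', group 1 = '9ic88m04nkh5skncT2DcAm'; at [35:48] match '5skt..42tmmm3', group 1 = '2tmm'.
Because there's exactly one group, `findall` drops the full match and keeps group 1 from each hit.

['9ic88m04nkh5skncT2DcAm', '2tmm']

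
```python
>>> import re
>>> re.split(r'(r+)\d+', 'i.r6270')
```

['i.', 'r', '']

The pattern matches one or more of a literal 'r' (captured); then one or more of a digit.
Matches to split on: at [2:7] → 'r6270'.
With a capturing group present, the delimiter's captured portion is kept in the result list.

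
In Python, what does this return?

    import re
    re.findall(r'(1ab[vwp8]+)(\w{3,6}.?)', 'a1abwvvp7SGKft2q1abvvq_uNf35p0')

[('1abwvvp', '7SGKft2'), ('1abvv', 'q_uNf35')]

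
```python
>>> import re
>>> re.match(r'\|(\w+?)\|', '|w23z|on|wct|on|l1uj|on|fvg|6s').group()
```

`re.match` only tries the pattern at the start of the string.
The match spans [0:6] → '|w23z|'.

'|w23z|'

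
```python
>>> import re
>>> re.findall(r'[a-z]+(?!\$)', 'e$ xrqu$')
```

A negative assertion filters positions out without eating any characters.
Matches: at [3:6] → 'xrq'.
Since nothing is captured, `findall` lists the 1 matched substring directly.

['xrq']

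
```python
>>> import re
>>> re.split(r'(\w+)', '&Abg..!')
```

The pattern matches one or more of a word character (captured).
Matches to split on: at [1:4] → 'Abg'.
Because the pattern has a capturing group, `split` also inserts each captured text between the pieces.

['&', 'Abg', '..!']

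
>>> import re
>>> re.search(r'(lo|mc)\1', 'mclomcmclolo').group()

'mcmc'

After group 1 captures some text, `\1` only succeeds where that same text appears again.
The match spans [4:8] → 'mcmc'.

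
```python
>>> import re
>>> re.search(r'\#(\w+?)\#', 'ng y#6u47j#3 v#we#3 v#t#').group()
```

The match spans [4:11] → '#6u47j#'.

'#6u47j#'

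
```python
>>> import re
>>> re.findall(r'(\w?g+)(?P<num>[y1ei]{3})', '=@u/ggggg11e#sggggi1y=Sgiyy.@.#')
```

[('ggggg', '11e'), ('sgggg', 'i1y'), ('Sg', 'iyy')]

Pattern: optionally a word character, then one or more of the literal 'g' (captured); then exactly 3 of one of [y1ei] (captured as 'num').
Matches: at [4:12] match 'ggggg11e', groups = ('ggggg', '11e'); at [13:21] match 'sggggi1y', groups = ('sgggg', 'i1y'); at [22:27] match 'Sgiyy', groups = ('Sg', 'iyy').
2 groups means each result is a tuple of 2 captured strings — 3 here.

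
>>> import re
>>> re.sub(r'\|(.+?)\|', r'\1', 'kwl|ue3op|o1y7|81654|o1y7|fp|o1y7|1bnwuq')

With the lazy modifier that quantifier settles for the fewest repetitions that let the rest of the pattern succeed (the atoms after it are unaffected and can still be greedy).
Matches: at [3:10] → '|ue3op|'; at [14:21] → '|81654|'; at [25:29] → '|fp|'.
`\1` in the replacement pulls in group 1's text for each match.

'kwlue3opo1y781654o1y7fpo1y7|1bnwuq'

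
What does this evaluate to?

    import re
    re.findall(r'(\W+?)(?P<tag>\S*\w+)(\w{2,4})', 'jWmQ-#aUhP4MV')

[('-', '#aUhP4', 'MV')]

With the lazy modifier that quantifier settles for the fewest repetitions that let the rest of the pattern succeed (the atoms after it are unaffected and can still be greedy).
Multiple groups make `findall` return tuples — one 3-tuple for the one match.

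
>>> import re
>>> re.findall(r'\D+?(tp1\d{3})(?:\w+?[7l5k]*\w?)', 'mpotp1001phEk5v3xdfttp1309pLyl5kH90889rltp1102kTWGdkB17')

['tp1001', 'tp1309', 'tp1102']

Because there's exactly one group, `findall` drops the full match and keeps group 1 from each hit.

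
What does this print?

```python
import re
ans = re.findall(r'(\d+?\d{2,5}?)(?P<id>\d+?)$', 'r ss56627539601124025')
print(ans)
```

[('566', '27539601124025')]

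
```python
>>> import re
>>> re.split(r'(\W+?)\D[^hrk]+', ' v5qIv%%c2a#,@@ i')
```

['', ' ', '']

Pattern: one or more of a non-word character (lazy) (captured); then a non-digit, then one or more of any character except [hrk].
Matches to split on: at [0:17] → ' v5qIv%%c2a#,@@ i'.
`re.split` interleaves the captured-group text with the surrounding fragments.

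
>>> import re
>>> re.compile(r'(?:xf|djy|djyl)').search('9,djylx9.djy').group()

Alternation tries branches left to right and keeps the first one that lets the overall match succeed at that position.
`search` walks the string left to right and returns the first match it finds.
The match spans [2:5] → 'djy'.

'djy'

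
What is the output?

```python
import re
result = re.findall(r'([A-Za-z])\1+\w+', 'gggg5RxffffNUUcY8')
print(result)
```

['g']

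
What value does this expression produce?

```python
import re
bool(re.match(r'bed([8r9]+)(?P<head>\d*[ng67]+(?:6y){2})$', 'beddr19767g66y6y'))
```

False

The pattern matches the literal 'b', then the literal 'ed'; then one or more of one of [8r9] (captured); then zero or more of a digit, then one or more of one of [ng67], then the literal '6y' repeated 2 times (captured as 'head'); then anchored at the end.
`re.match` only tries the pattern at the start of the string.
Here position 0 doesn't satisfy it, so the call returns None, and `bool(None)` is False.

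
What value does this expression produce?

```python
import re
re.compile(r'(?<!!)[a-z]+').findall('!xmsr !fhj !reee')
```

['msr', 'hj', 'eee']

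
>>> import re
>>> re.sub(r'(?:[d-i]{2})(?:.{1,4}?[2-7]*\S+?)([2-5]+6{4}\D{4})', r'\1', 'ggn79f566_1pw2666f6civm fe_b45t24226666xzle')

This matches exactly 2 of a character in [d-i] (non-capturing group); then 1 to 4 of any character (lazy), then zero or more of a character in [2-7], then one or more of a non-whitespace character (lazy) (non-capturing group); then one or more of a character in [2-5], then exactly 4 of a literal '6', then exactly 4 of a non-digit (captured).
The `?` after the quantifier makes it lazy — it takes as little as possible before letting the rest of the pattern try.
Matches: at [24:43] → 'fe_b45t24226666xzle'.
Each match is replaced using the text its own group 1 captured.

'ggn79f566_1pw2666f6civm 24226666xzle'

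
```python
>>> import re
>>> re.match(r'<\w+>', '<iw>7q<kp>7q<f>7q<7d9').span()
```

`re.match` only tries the pattern at the start of the string.
The match spans [0:4] → '<iw>'.

(0, 4)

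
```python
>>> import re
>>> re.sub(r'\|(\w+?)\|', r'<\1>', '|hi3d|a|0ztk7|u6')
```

The replacement refers to a captured group, so each match is rewritten using its own captured text.

'<hi3d>a<0ztk7>u6'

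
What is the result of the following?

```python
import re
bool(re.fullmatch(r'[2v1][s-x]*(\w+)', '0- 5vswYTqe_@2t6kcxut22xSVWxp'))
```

`re.fullmatch` is like wrapping the pattern in `^…$` (in single-line mode).
Here the string isn't matched end-to-end, so the call returns None, and `bool(None)` is False.

False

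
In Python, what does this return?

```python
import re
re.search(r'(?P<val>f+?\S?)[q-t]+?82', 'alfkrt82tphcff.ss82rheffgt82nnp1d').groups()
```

('fk',)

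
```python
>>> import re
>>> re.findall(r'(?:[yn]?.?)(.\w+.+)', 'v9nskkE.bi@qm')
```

['9nskkE.bi@qm']

`findall` collects group 1 from the one match (1 total).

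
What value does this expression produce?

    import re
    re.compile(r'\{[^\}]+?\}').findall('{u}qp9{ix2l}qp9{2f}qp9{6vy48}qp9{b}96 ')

['{u}', '{ix2l}', '{2f}', '{6vy48}', '{b}']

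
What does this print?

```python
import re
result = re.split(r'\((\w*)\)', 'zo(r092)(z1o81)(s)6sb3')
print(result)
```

['zo', 'r092', '', 'z1o81', '', 's', '6sb3']

Matches to split on: at [2:8] → '(r092)'; at [8:15] → '(z1o81)'; at [15:18] → '(s)'.
With a capturing group present, the delimiter's captured portion is kept in the result list.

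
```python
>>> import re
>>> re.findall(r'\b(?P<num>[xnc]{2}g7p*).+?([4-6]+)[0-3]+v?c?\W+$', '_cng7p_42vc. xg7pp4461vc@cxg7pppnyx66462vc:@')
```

[('cxg7ppp', '6646')]

This matches a word boundary (`\b`, zero-width); then exactly 2 of one of [xnc], then the literal 'g7', then zero or more of a literal 'p' (captured as 'num'); then one or more of any character (lazy); then one or more of a character in [4-6] (captured); then one or more of a character in [0-3]; then optionally a literal 'v'; then optionally the literal 'c', then one or more of a non-word character; then anchored at the end.
Scanning left to right: at [25:44] match 'cxg7pppnyx66462vc:@', groups = ('cxg7ppp', '6646').
With 2 capturing groups, `findall` returns a 2-tuple per match.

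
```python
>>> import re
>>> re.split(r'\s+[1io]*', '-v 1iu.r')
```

The pattern matches one or more of whitespace; then zero or more of one of [1io].
Matches to split on: at [2:5] → ' 1i'.
`split` removes every match and returns the 2 fragments in between.

['-v', 'u.r']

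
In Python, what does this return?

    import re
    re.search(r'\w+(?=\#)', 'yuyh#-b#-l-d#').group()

The lookaround is zero-width — it requires the adjacent text to match without consuming it, so the asserted text isn't part of the match.
The match spans [0:4] → 'yuyh'.

'yuyh'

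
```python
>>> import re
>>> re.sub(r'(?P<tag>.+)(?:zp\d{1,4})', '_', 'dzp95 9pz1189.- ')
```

Pattern: one or more of any character (captured as 'tag'); then the literal 'zp', then 1 to 4 of a digit (non-capturing group).
Matches: at [0:5] → 'dzp95'.
Each match is replaced by '_'.

'_ 9pz1189.- '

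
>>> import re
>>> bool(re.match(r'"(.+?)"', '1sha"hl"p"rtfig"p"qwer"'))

`re.match` only tries the pattern at the start of the string.
Here the string doesn't start with a match, so the call returns None, and `bool(None)` is False.

False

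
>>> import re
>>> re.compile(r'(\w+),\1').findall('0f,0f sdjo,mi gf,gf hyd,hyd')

['0f', 'gf', 'hyd']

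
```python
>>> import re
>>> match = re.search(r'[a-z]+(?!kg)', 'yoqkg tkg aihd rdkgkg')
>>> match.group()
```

The negative lookahead/lookbehind blocks any match where the forbidden context is present.
`search` walks the string left to right and returns the first match it finds.
The match spans [0:5] → 'yoqkg'.

'yoqkg'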